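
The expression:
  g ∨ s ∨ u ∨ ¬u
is always true.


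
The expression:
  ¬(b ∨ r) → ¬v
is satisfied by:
  {r: True, b: True, v: False}
  {r: True, v: False, b: False}
  {b: True, v: False, r: False}
  {b: False, v: False, r: False}
  {r: True, b: True, v: True}
  {r: True, v: True, b: False}
  {b: True, v: True, r: False}


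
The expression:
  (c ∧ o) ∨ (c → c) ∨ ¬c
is always true.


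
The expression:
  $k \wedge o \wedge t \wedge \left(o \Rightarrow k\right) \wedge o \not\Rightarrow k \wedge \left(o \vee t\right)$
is never true.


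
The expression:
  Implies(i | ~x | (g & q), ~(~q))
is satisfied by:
  {x: True, q: True, i: False}
  {q: True, i: False, x: False}
  {x: True, q: True, i: True}
  {q: True, i: True, x: False}
  {x: True, i: False, q: False}


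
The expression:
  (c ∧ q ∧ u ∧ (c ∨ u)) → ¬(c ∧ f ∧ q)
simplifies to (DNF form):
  ¬c ∨ ¬f ∨ ¬q ∨ ¬u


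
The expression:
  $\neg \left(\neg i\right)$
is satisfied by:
  {i: True}


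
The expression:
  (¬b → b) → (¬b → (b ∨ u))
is always true.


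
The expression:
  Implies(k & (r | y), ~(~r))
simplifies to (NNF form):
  r | ~k | ~y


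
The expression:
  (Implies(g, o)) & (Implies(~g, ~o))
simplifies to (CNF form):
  (g | ~g) & (g | ~o) & (o | ~g) & (o | ~o)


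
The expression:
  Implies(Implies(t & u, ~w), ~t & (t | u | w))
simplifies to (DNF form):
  (u & w) | (u & ~t) | (w & ~t)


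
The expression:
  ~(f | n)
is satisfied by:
  {n: False, f: False}


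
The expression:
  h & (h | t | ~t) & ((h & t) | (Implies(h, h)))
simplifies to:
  h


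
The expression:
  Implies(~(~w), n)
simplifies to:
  n | ~w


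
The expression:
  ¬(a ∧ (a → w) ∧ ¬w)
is always true.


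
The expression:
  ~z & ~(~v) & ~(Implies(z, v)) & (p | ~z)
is never true.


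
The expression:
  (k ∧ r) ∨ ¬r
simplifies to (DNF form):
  k ∨ ¬r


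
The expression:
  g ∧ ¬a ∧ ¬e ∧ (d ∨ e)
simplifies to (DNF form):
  d ∧ g ∧ ¬a ∧ ¬e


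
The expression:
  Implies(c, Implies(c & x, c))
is always true.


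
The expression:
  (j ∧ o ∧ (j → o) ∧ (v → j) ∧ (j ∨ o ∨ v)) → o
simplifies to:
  True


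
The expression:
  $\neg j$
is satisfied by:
  {j: False}


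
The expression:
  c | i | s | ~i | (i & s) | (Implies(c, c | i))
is always true.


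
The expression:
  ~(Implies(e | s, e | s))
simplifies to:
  False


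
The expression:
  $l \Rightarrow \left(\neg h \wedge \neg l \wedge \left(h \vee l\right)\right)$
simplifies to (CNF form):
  $\neg l$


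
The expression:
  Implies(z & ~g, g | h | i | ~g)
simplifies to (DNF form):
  True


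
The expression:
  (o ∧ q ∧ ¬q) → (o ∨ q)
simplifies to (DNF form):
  True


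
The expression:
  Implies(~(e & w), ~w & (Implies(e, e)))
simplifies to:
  e | ~w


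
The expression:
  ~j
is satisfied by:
  {j: False}


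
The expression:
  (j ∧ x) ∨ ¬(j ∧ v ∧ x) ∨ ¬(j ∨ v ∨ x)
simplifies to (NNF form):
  True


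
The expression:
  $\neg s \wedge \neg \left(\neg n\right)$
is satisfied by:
  {n: True, s: False}


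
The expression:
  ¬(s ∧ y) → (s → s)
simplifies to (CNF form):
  True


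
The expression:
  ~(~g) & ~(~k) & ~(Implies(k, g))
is never true.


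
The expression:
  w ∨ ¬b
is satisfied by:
  {w: True, b: False}
  {b: False, w: False}
  {b: True, w: True}


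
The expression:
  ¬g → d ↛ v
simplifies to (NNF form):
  g ∨ (d ∧ ¬v)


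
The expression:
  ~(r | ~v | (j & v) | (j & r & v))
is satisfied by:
  {v: True, r: False, j: False}


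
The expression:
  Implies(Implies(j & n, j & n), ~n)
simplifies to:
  ~n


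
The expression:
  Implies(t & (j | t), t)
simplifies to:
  True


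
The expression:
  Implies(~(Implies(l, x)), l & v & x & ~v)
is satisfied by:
  {x: True, l: False}
  {l: False, x: False}
  {l: True, x: True}


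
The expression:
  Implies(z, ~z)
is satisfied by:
  {z: False}


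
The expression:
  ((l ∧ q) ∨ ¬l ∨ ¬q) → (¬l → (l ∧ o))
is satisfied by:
  {l: True}


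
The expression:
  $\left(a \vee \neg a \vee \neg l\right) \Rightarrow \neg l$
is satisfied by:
  {l: False}


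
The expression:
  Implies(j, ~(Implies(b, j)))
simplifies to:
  ~j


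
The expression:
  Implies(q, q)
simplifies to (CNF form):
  True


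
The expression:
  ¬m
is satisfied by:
  {m: False}


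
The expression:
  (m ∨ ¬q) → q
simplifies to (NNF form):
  q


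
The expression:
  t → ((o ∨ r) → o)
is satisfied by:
  {o: True, t: False, r: False}
  {t: False, r: False, o: False}
  {r: True, o: True, t: False}
  {r: True, t: False, o: False}
  {o: True, t: True, r: False}
  {t: True, o: False, r: False}
  {r: True, t: True, o: True}


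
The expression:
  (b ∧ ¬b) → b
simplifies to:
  True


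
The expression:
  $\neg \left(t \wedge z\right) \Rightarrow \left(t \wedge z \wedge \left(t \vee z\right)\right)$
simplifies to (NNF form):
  $t \wedge z$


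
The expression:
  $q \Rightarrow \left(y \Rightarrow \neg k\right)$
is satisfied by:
  {k: False, q: False, y: False}
  {y: True, k: False, q: False}
  {q: True, k: False, y: False}
  {y: True, q: True, k: False}
  {k: True, y: False, q: False}
  {y: True, k: True, q: False}
  {q: True, k: True, y: False}


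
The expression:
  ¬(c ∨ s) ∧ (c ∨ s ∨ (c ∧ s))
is never true.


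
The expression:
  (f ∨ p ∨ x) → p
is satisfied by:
  {p: True, x: False, f: False}
  {f: True, p: True, x: False}
  {p: True, x: True, f: False}
  {f: True, p: True, x: True}
  {f: False, x: False, p: False}


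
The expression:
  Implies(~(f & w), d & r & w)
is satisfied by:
  {w: True, d: True, f: True, r: True}
  {w: True, d: True, f: True, r: False}
  {w: True, f: True, r: True, d: False}
  {w: True, f: True, r: False, d: False}
  {w: True, d: True, r: True, f: False}


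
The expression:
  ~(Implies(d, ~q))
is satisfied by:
  {d: True, q: True}


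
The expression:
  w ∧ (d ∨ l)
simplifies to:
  w ∧ (d ∨ l)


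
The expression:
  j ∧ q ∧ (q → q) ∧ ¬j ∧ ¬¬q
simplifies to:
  False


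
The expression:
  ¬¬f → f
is always true.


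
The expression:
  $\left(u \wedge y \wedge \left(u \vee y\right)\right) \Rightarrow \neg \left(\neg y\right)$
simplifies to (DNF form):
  $\text{True}$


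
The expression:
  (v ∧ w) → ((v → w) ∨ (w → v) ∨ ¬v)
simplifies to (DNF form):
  True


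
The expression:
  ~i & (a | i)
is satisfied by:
  {a: True, i: False}


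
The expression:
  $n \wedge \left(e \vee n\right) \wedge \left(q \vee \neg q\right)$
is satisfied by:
  {n: True}


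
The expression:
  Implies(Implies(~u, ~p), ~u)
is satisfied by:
  {u: False}


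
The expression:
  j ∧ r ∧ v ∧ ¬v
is never true.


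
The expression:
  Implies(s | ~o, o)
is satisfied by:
  {o: True}


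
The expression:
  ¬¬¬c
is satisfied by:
  {c: False}


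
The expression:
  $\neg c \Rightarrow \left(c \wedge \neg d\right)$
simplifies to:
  $c$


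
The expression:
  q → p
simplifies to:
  p ∨ ¬q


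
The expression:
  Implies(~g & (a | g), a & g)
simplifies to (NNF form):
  g | ~a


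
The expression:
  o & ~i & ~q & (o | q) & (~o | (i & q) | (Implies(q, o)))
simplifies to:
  o & ~i & ~q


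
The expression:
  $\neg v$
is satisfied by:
  {v: False}


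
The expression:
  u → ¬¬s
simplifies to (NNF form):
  s ∨ ¬u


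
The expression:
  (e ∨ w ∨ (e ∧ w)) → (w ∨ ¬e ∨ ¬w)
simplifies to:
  True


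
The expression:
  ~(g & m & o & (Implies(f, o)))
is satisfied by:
  {g: False, m: False, o: False}
  {o: True, g: False, m: False}
  {m: True, g: False, o: False}
  {o: True, m: True, g: False}
  {g: True, o: False, m: False}
  {o: True, g: True, m: False}
  {m: True, g: True, o: False}


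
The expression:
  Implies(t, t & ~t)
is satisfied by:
  {t: False}


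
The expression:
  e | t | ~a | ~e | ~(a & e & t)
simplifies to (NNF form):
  True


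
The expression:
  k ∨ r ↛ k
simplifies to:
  k ∨ r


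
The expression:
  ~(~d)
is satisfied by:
  {d: True}


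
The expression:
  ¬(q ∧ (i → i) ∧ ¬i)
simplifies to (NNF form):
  i ∨ ¬q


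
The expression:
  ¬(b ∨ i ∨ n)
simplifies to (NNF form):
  ¬b ∧ ¬i ∧ ¬n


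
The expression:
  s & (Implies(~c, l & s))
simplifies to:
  s & (c | l)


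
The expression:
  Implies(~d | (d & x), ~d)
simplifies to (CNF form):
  ~d | ~x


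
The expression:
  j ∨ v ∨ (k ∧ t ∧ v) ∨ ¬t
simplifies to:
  j ∨ v ∨ ¬t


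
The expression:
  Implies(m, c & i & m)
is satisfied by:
  {i: True, c: True, m: False}
  {i: True, c: False, m: False}
  {c: True, i: False, m: False}
  {i: False, c: False, m: False}
  {i: True, m: True, c: True}


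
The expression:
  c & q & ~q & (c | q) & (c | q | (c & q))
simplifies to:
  False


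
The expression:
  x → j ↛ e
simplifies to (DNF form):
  (j ∧ ¬e) ∨ ¬x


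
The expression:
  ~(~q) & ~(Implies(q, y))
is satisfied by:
  {q: True, y: False}


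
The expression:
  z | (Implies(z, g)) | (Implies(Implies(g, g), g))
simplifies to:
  True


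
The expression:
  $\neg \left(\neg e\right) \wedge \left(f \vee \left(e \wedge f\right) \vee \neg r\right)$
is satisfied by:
  {e: True, f: True, r: False}
  {e: True, f: False, r: False}
  {e: True, r: True, f: True}


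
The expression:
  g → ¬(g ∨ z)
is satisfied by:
  {g: False}


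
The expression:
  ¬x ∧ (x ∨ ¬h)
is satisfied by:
  {x: False, h: False}


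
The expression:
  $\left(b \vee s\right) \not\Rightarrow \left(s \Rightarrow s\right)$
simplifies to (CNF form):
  $\text{False}$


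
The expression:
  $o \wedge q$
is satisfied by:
  {o: True, q: True}


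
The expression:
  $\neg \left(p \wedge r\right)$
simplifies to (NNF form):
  $\neg p \vee \neg r$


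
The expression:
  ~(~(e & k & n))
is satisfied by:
  {e: True, n: True, k: True}


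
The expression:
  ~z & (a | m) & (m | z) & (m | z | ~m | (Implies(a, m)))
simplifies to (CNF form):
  m & ~z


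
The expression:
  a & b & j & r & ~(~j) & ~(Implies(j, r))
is never true.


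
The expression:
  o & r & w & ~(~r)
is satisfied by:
  {r: True, w: True, o: True}


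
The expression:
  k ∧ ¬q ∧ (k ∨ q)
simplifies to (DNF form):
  k ∧ ¬q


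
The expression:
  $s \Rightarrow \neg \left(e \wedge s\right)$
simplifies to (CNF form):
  $\neg e \vee \neg s$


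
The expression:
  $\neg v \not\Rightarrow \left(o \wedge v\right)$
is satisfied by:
  {v: False}


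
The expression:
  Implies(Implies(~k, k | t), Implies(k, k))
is always true.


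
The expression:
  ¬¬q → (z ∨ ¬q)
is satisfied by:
  {z: True, q: False}
  {q: False, z: False}
  {q: True, z: True}


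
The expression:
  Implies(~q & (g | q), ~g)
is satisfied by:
  {q: True, g: False}
  {g: False, q: False}
  {g: True, q: True}


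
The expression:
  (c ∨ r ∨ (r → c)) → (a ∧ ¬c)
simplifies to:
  a ∧ ¬c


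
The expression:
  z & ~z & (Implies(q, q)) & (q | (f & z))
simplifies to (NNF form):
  False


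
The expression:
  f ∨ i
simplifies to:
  f ∨ i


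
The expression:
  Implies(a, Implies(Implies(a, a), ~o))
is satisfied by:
  {o: False, a: False}
  {a: True, o: False}
  {o: True, a: False}


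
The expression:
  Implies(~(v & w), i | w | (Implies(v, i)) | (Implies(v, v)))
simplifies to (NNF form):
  True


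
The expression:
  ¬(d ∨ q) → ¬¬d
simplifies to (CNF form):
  d ∨ q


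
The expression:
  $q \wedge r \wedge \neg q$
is never true.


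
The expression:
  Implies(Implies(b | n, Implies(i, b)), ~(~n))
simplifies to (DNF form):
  n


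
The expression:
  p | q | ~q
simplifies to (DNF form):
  True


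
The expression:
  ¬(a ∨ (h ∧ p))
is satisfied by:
  {p: False, a: False, h: False}
  {h: True, p: False, a: False}
  {p: True, h: False, a: False}


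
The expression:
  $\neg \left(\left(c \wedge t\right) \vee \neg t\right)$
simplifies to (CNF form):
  $t \wedge \neg c$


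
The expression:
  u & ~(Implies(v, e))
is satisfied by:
  {u: True, v: True, e: False}


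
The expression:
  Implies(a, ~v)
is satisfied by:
  {v: False, a: False}
  {a: True, v: False}
  {v: True, a: False}


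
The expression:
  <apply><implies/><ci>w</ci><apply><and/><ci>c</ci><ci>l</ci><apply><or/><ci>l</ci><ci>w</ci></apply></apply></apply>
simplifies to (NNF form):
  <apply><or/><apply><not/><ci>w</ci></apply><apply><and/><ci>c</ci><ci>l</ci></apply></apply>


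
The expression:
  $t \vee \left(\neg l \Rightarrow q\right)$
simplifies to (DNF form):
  $l \vee q \vee t$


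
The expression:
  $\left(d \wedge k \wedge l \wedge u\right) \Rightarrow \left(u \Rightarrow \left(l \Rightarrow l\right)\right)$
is always true.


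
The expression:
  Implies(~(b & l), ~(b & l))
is always true.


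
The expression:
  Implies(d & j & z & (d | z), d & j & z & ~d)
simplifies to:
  ~d | ~j | ~z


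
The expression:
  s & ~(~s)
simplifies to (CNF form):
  s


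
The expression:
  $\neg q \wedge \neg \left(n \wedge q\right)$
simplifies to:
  $\neg q$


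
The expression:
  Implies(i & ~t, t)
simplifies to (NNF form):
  t | ~i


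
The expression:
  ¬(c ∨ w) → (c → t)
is always true.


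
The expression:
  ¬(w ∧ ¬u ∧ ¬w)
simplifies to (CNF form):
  True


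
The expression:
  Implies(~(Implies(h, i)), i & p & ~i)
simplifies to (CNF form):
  i | ~h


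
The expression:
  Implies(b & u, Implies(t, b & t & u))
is always true.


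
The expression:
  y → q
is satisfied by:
  {q: True, y: False}
  {y: False, q: False}
  {y: True, q: True}


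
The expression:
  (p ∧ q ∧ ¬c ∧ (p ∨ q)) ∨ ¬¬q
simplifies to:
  q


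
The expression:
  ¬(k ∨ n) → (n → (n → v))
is always true.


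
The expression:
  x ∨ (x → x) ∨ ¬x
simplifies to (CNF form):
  True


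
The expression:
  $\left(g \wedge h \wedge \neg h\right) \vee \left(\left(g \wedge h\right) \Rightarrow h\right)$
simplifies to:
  $\text{True}$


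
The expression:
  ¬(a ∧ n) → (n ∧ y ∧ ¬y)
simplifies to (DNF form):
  a ∧ n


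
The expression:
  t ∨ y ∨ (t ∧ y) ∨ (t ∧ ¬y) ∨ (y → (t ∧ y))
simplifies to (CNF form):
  True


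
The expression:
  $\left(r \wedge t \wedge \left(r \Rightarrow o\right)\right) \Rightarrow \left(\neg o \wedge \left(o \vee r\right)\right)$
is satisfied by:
  {o: False, t: False, r: False}
  {r: True, o: False, t: False}
  {t: True, o: False, r: False}
  {r: True, t: True, o: False}
  {o: True, r: False, t: False}
  {r: True, o: True, t: False}
  {t: True, o: True, r: False}


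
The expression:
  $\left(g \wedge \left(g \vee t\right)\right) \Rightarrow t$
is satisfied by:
  {t: True, g: False}
  {g: False, t: False}
  {g: True, t: True}


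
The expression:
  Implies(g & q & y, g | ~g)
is always true.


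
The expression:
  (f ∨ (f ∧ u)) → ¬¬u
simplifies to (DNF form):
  u ∨ ¬f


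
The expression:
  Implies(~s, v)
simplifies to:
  s | v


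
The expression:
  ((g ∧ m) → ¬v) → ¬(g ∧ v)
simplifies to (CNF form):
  m ∨ ¬g ∨ ¬v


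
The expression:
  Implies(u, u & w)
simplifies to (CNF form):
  w | ~u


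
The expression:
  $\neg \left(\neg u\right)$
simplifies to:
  $u$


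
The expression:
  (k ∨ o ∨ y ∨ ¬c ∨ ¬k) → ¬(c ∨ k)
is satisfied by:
  {k: False, c: False}


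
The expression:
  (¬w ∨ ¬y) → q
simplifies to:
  q ∨ (w ∧ y)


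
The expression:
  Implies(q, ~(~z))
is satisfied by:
  {z: True, q: False}
  {q: False, z: False}
  {q: True, z: True}


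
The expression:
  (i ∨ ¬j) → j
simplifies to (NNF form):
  j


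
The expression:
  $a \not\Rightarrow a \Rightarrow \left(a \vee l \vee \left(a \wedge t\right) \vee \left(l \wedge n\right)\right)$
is always true.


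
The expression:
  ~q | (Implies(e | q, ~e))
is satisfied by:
  {e: False, q: False}
  {q: True, e: False}
  {e: True, q: False}


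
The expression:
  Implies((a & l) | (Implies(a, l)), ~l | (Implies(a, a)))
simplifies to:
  True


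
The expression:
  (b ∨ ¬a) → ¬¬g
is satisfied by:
  {g: True, a: True, b: False}
  {g: True, a: False, b: False}
  {b: True, g: True, a: True}
  {b: True, g: True, a: False}
  {a: True, b: False, g: False}


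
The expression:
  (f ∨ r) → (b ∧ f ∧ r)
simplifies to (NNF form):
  (b ∨ ¬r) ∧ (f ∨ ¬r) ∧ (r ∨ ¬f)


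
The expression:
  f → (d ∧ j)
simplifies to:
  (d ∧ j) ∨ ¬f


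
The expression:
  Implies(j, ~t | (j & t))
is always true.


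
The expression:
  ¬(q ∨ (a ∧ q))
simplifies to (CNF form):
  ¬q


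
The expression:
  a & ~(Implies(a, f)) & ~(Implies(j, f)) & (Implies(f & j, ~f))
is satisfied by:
  {a: True, j: True, f: False}


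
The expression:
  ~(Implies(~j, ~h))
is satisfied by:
  {h: True, j: False}


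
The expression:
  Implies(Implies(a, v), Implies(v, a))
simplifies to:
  a | ~v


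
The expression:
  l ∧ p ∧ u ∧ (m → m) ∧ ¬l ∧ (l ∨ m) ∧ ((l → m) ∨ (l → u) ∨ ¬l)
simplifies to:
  False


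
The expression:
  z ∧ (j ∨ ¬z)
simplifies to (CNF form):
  j ∧ z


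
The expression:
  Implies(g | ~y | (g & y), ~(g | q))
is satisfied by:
  {y: True, g: False, q: False}
  {g: False, q: False, y: False}
  {y: True, q: True, g: False}


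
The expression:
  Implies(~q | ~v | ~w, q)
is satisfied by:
  {q: True}


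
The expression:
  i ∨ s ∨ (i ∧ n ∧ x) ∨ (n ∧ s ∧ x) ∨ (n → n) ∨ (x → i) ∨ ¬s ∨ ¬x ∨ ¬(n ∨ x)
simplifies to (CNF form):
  True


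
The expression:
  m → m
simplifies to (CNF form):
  True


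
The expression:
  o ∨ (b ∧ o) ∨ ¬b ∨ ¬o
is always true.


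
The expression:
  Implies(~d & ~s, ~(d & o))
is always true.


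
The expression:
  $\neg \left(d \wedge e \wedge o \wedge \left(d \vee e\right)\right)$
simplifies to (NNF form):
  $\neg d \vee \neg e \vee \neg o$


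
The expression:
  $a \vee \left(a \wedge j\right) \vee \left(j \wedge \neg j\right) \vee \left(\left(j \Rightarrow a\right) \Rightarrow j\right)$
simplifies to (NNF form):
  $a \vee j$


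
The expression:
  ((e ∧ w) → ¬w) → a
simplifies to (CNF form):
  (a ∨ e) ∧ (a ∨ w)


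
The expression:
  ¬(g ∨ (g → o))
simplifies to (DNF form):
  False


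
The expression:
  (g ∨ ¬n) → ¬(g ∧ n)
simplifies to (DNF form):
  ¬g ∨ ¬n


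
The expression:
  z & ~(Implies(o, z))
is never true.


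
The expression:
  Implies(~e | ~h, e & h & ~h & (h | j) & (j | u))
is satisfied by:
  {h: True, e: True}


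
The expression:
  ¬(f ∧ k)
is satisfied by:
  {k: False, f: False}
  {f: True, k: False}
  {k: True, f: False}


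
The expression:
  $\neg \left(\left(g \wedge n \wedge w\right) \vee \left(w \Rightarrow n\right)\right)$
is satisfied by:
  {w: True, n: False}


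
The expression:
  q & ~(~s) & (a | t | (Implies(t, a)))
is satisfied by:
  {s: True, q: True}


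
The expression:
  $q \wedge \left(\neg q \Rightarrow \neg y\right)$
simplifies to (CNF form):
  $q$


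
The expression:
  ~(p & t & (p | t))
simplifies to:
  ~p | ~t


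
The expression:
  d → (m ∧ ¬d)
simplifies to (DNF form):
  ¬d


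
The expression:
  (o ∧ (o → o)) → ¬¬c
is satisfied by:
  {c: True, o: False}
  {o: False, c: False}
  {o: True, c: True}


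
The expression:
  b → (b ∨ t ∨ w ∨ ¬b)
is always true.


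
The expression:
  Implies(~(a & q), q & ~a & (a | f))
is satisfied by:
  {q: True, a: True, f: True}
  {q: True, a: True, f: False}
  {q: True, f: True, a: False}


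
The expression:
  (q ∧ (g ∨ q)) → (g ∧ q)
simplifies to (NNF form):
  g ∨ ¬q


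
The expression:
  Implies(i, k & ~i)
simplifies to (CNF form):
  ~i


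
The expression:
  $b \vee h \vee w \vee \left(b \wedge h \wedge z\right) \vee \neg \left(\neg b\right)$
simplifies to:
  $b \vee h \vee w$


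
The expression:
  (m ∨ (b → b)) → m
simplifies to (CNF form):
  m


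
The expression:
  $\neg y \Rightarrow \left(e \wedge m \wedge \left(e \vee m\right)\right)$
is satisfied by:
  {y: True, m: True, e: True}
  {y: True, m: True, e: False}
  {y: True, e: True, m: False}
  {y: True, e: False, m: False}
  {m: True, e: True, y: False}


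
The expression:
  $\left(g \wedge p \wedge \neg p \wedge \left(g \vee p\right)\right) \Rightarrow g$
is always true.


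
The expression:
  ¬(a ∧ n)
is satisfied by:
  {n: False, a: False}
  {a: True, n: False}
  {n: True, a: False}


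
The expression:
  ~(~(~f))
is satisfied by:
  {f: False}


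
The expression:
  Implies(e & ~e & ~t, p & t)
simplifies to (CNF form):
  True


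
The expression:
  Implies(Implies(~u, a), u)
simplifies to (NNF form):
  u | ~a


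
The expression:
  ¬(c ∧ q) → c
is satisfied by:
  {c: True}


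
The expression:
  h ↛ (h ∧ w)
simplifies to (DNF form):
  h ∧ ¬w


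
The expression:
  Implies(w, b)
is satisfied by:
  {b: True, w: False}
  {w: False, b: False}
  {w: True, b: True}


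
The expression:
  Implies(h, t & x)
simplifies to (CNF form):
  (t | ~h) & (x | ~h)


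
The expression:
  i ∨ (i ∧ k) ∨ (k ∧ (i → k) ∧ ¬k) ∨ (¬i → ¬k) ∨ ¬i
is always true.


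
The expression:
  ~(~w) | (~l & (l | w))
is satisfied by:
  {w: True}


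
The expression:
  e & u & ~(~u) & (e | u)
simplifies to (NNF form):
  e & u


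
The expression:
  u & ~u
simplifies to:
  False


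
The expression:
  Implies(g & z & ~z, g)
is always true.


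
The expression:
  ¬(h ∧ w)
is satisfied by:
  {w: False, h: False}
  {h: True, w: False}
  {w: True, h: False}


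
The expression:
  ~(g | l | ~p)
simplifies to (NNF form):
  p & ~g & ~l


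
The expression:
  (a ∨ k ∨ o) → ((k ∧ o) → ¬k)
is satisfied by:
  {k: False, o: False}
  {o: True, k: False}
  {k: True, o: False}


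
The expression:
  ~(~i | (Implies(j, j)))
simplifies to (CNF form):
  False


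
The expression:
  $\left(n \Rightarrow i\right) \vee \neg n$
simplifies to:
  $i \vee \neg n$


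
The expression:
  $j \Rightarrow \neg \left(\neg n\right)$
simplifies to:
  $n \vee \neg j$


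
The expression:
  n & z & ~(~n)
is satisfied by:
  {z: True, n: True}


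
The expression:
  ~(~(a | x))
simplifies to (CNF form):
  a | x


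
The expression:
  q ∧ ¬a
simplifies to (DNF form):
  q ∧ ¬a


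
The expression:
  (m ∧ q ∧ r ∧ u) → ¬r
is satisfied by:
  {u: False, m: False, q: False, r: False}
  {r: True, u: False, m: False, q: False}
  {q: True, u: False, m: False, r: False}
  {r: True, q: True, u: False, m: False}
  {m: True, r: False, u: False, q: False}
  {r: True, m: True, u: False, q: False}
  {q: True, m: True, r: False, u: False}
  {r: True, q: True, m: True, u: False}
  {u: True, q: False, m: False, r: False}
  {r: True, u: True, q: False, m: False}
  {q: True, u: True, r: False, m: False}
  {r: True, q: True, u: True, m: False}
  {m: True, u: True, q: False, r: False}
  {r: True, m: True, u: True, q: False}
  {q: True, m: True, u: True, r: False}


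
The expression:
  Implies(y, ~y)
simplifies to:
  ~y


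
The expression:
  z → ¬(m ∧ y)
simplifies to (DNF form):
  ¬m ∨ ¬y ∨ ¬z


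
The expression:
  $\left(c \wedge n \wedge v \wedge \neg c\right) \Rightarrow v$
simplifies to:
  $\text{True}$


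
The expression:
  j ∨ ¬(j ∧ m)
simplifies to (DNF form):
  True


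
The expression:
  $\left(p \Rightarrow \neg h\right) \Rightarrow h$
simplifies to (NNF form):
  $h$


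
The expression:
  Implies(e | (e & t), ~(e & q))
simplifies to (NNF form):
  ~e | ~q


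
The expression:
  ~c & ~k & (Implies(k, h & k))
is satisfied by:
  {k: False, c: False}


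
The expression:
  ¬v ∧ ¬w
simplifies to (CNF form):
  ¬v ∧ ¬w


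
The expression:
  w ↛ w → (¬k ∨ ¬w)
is always true.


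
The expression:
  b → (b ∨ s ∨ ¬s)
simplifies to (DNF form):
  True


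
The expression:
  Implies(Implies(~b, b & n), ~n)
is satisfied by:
  {n: False, b: False}
  {b: True, n: False}
  {n: True, b: False}


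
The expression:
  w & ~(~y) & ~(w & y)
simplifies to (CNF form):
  False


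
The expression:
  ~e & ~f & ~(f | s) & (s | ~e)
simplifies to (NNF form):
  ~e & ~f & ~s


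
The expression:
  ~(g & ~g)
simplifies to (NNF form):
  True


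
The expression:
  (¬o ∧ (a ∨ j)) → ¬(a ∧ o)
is always true.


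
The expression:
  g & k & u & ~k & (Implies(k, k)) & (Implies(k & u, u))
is never true.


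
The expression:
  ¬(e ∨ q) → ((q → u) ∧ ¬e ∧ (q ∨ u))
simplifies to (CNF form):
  e ∨ q ∨ u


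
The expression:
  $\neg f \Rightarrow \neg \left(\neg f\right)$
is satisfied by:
  {f: True}


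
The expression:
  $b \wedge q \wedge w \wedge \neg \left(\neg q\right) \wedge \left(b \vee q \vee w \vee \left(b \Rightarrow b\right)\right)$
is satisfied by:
  {w: True, b: True, q: True}


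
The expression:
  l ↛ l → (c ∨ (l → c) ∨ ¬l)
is always true.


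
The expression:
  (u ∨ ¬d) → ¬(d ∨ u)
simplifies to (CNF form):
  ¬u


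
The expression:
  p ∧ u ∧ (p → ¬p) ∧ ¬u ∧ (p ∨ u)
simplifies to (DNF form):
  False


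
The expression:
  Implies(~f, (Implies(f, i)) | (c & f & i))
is always true.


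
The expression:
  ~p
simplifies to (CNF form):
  ~p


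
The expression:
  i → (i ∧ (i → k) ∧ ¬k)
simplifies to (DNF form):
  ¬i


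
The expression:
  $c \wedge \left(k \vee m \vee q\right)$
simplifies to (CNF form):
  $c \wedge \left(k \vee m \vee q\right)$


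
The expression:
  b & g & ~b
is never true.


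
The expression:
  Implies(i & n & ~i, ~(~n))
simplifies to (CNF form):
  True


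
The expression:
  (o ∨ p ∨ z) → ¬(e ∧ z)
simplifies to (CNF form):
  ¬e ∨ ¬z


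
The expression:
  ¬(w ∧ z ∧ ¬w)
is always true.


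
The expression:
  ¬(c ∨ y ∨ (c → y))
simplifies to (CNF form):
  False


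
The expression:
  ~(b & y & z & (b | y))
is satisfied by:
  {z: False, y: False, b: False}
  {b: True, z: False, y: False}
  {y: True, z: False, b: False}
  {b: True, y: True, z: False}
  {z: True, b: False, y: False}
  {b: True, z: True, y: False}
  {y: True, z: True, b: False}


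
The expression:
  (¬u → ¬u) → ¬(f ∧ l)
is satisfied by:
  {l: False, f: False}
  {f: True, l: False}
  {l: True, f: False}


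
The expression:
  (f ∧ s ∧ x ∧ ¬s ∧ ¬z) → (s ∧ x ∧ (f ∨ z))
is always true.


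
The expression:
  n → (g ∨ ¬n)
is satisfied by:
  {g: True, n: False}
  {n: False, g: False}
  {n: True, g: True}


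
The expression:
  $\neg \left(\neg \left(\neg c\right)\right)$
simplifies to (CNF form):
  $\neg c$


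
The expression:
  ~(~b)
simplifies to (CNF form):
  b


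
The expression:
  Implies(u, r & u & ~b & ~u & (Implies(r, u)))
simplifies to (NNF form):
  ~u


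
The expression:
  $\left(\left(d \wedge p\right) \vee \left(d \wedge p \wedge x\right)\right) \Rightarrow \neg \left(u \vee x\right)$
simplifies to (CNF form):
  $\left(\neg d \vee \neg p \vee \neg u\right) \wedge \left(\neg d \vee \neg p \vee \neg x\right)$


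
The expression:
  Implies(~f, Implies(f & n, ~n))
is always true.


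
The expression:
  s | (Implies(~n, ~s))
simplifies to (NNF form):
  True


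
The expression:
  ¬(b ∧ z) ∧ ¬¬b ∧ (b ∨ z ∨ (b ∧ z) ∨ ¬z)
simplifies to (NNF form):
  b ∧ ¬z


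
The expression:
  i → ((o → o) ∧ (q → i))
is always true.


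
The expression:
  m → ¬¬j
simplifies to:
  j ∨ ¬m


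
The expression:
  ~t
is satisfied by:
  {t: False}


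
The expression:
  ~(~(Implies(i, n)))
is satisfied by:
  {n: True, i: False}
  {i: False, n: False}
  {i: True, n: True}


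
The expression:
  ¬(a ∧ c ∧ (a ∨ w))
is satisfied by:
  {c: False, a: False}
  {a: True, c: False}
  {c: True, a: False}


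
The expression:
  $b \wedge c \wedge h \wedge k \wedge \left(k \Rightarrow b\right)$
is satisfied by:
  {h: True, c: True, b: True, k: True}


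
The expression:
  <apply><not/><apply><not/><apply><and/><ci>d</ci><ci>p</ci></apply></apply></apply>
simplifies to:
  <apply><and/><ci>d</ci><ci>p</ci></apply>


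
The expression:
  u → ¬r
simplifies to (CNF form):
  ¬r ∨ ¬u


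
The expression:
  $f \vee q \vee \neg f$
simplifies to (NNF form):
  $\text{True}$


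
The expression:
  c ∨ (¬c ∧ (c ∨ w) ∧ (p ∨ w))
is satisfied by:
  {c: True, w: True}
  {c: True, w: False}
  {w: True, c: False}


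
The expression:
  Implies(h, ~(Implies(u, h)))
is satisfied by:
  {h: False}


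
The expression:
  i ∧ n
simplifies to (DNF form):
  i ∧ n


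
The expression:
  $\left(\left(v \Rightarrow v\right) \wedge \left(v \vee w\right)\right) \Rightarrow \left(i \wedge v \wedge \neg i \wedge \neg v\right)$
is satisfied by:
  {v: False, w: False}


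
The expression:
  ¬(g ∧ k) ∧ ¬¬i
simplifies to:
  i ∧ (¬g ∨ ¬k)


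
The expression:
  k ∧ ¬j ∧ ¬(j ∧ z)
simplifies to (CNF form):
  k ∧ ¬j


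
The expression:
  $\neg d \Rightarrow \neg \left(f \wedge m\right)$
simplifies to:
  $d \vee \neg f \vee \neg m$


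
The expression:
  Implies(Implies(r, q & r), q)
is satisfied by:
  {r: True, q: True}
  {r: True, q: False}
  {q: True, r: False}


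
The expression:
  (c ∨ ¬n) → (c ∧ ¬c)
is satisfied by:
  {n: True, c: False}


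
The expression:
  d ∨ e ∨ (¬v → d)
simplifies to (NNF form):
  d ∨ e ∨ v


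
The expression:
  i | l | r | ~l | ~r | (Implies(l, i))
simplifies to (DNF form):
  True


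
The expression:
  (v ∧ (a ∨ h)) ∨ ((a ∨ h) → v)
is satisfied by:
  {v: True, a: False, h: False}
  {v: True, h: True, a: False}
  {v: True, a: True, h: False}
  {v: True, h: True, a: True}
  {h: False, a: False, v: False}


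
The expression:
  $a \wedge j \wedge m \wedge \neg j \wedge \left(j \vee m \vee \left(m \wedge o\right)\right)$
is never true.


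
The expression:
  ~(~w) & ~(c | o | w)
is never true.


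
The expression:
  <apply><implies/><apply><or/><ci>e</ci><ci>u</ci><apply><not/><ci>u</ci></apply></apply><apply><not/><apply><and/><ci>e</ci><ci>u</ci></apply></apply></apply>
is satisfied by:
  {u: False, e: False}
  {e: True, u: False}
  {u: True, e: False}


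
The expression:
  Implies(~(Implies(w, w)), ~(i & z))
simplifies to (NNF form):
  True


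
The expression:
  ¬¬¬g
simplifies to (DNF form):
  ¬g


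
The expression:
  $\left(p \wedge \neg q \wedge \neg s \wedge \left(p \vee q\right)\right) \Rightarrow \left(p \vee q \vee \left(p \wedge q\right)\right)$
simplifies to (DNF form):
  $\text{True}$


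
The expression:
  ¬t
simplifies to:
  ¬t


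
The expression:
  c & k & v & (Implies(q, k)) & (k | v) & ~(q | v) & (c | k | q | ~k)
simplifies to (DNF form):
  False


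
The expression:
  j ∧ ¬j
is never true.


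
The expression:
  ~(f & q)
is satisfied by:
  {q: False, f: False}
  {f: True, q: False}
  {q: True, f: False}


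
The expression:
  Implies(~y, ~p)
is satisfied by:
  {y: True, p: False}
  {p: False, y: False}
  {p: True, y: True}


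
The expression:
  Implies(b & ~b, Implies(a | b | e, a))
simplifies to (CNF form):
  True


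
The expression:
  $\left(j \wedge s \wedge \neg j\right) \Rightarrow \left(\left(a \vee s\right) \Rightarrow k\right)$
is always true.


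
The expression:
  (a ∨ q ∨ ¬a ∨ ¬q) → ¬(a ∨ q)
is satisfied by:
  {q: False, a: False}


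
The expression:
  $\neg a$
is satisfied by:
  {a: False}


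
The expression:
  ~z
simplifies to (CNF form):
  ~z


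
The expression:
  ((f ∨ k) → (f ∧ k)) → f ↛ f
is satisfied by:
  {k: True, f: False}
  {f: True, k: False}


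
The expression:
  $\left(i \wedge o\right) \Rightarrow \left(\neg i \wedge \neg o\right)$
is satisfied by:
  {o: False, i: False}
  {i: True, o: False}
  {o: True, i: False}


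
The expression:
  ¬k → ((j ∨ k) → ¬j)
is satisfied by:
  {k: True, j: False}
  {j: False, k: False}
  {j: True, k: True}


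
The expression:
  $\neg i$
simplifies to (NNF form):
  $\neg i$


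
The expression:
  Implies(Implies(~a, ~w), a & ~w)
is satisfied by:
  {a: True, w: False}
  {w: True, a: False}


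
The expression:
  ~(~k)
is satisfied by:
  {k: True}


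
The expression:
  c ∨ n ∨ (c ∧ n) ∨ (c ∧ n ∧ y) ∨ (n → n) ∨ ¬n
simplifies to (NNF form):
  True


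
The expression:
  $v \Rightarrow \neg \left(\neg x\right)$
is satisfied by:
  {x: True, v: False}
  {v: False, x: False}
  {v: True, x: True}


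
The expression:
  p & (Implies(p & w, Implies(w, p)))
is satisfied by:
  {p: True}


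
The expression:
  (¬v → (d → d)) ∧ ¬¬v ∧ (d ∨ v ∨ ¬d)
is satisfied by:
  {v: True}


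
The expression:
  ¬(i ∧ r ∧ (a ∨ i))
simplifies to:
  ¬i ∨ ¬r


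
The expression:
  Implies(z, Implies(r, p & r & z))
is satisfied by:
  {p: True, z: False, r: False}
  {p: False, z: False, r: False}
  {r: True, p: True, z: False}
  {r: True, p: False, z: False}
  {z: True, p: True, r: False}
  {z: True, p: False, r: False}
  {z: True, r: True, p: True}


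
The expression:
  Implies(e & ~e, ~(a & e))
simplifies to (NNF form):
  True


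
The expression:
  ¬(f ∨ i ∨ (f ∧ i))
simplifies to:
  ¬f ∧ ¬i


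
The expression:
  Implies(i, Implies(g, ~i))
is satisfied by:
  {g: False, i: False}
  {i: True, g: False}
  {g: True, i: False}


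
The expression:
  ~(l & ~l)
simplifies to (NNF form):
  True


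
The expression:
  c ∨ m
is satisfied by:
  {c: True, m: True}
  {c: True, m: False}
  {m: True, c: False}


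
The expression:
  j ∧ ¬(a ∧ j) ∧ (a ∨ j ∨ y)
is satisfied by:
  {j: True, a: False}


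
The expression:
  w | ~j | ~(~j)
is always true.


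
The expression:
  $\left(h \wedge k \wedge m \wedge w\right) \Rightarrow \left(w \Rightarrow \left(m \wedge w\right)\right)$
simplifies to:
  $\text{True}$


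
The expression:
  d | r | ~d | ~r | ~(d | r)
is always true.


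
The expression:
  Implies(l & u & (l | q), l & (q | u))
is always true.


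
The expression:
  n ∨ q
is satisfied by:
  {n: True, q: True}
  {n: True, q: False}
  {q: True, n: False}


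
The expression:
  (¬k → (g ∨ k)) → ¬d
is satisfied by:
  {g: False, d: False, k: False}
  {k: True, g: False, d: False}
  {g: True, k: False, d: False}
  {k: True, g: True, d: False}
  {d: True, k: False, g: False}


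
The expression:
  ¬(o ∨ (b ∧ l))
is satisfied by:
  {o: False, l: False, b: False}
  {b: True, o: False, l: False}
  {l: True, o: False, b: False}


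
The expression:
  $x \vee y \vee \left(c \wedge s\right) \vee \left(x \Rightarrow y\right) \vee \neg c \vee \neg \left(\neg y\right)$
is always true.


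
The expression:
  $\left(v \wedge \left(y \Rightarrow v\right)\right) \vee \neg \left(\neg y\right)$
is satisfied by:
  {y: True, v: True}
  {y: True, v: False}
  {v: True, y: False}


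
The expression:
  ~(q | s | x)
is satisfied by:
  {q: False, x: False, s: False}


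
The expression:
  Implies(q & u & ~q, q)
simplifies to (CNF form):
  True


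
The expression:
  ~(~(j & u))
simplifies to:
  j & u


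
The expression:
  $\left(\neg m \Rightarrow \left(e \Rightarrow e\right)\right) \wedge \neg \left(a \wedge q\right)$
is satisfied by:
  {q: False, a: False}
  {a: True, q: False}
  {q: True, a: False}


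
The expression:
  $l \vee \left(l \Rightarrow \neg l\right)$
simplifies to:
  $\text{True}$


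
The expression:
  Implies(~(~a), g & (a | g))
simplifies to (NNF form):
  g | ~a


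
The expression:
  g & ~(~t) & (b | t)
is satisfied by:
  {t: True, g: True}


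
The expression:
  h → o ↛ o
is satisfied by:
  {h: False}


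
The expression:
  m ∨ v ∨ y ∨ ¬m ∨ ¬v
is always true.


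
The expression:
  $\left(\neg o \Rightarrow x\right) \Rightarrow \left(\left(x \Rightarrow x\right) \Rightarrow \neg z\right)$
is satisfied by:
  {o: False, z: False, x: False}
  {x: True, o: False, z: False}
  {o: True, x: False, z: False}
  {x: True, o: True, z: False}
  {z: True, x: False, o: False}


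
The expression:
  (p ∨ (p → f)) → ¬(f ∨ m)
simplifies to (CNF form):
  ¬f ∧ ¬m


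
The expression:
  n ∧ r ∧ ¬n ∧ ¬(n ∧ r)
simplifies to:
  False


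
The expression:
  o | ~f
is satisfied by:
  {o: True, f: False}
  {f: False, o: False}
  {f: True, o: True}


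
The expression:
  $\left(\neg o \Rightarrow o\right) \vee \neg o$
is always true.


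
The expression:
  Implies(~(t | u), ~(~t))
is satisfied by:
  {t: True, u: True}
  {t: True, u: False}
  {u: True, t: False}


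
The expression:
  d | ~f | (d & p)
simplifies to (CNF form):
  d | ~f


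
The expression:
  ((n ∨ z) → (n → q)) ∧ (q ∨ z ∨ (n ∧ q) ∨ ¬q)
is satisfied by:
  {q: True, n: False}
  {n: False, q: False}
  {n: True, q: True}


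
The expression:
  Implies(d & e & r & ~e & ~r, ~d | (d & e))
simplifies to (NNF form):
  True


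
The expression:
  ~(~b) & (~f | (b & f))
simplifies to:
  b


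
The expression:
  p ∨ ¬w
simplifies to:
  p ∨ ¬w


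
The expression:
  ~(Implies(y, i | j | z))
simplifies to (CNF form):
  y & ~i & ~j & ~z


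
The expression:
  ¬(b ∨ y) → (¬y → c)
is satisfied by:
  {y: True, b: True, c: True}
  {y: True, b: True, c: False}
  {y: True, c: True, b: False}
  {y: True, c: False, b: False}
  {b: True, c: True, y: False}
  {b: True, c: False, y: False}
  {c: True, b: False, y: False}
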